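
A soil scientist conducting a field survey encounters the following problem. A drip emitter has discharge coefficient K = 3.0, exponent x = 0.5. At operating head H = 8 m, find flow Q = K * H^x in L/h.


Q = K * H^x
  = 3.0 * 8^0.5
  = 3.0 * 2.8284
  = 8.49 L/h


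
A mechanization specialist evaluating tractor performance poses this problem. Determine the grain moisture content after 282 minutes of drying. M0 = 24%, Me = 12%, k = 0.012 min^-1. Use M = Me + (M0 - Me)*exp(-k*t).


M = Me + (M0 - Me) * e^(-k*t)
  = 12 + (24 - 12) * e^(-0.012*282)
  = 12 + 12 * e^(-3.384)
  = 12 + 12 * 0.03391
  = 12 + 0.4069
  = 12.41%


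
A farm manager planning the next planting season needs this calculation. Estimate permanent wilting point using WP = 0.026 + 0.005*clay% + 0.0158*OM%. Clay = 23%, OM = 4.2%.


WP = 0.026 + 0.005*23 + 0.0158*4.2
   = 0.026 + 0.1150 + 0.0664
   = 0.2074


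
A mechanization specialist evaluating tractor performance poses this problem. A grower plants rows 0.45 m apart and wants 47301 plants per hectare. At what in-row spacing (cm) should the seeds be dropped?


spacing = 10000 / (row_sp * density)
        = 10000 / (0.45 * 47301)
        = 10000 / 21285.45
        = 0.46980 m = 46.98 cm


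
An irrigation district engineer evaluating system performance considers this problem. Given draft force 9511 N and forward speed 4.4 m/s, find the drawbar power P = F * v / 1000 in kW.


P = F * v / 1000
  = 9511 * 4.4 / 1000
  = 41848.40 / 1000
  = 41.85 kW


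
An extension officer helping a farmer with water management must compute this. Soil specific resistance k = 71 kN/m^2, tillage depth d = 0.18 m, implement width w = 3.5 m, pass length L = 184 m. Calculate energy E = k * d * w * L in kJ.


E = k * d * w * L
  = 71 * 0.18 * 3.5 * 184
  = 8230.32 kJ


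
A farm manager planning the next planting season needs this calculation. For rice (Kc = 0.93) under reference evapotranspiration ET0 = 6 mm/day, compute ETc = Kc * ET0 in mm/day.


ETc = Kc * ET0
    = 0.93 * 6
    = 5.58 mm/day


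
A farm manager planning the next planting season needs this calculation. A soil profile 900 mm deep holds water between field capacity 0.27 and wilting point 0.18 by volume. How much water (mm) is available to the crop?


AW = (FC - WP) * D
   = (0.27 - 0.18) * 900
   = 0.09 * 900
   = 81 mm


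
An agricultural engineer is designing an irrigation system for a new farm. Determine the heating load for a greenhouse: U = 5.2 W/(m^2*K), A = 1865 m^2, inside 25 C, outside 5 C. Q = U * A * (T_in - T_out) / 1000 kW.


dT = 25 - (5) = 20 K
Q = U * A * dT
  = 5.2 * 1865 * 20
  = 193960 W = 193.96 kW


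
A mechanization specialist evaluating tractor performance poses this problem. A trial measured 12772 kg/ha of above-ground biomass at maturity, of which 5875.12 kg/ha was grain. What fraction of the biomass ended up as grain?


HI = grain_yield / biomass
   = 5875.12 / 12772
   = 0.46


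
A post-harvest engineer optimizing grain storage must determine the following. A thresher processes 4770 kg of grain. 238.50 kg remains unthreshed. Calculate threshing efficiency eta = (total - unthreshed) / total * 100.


eta = (total - unthreshed) / total * 100
    = (4770 - 238.50) / 4770 * 100
    = 4531.50 / 4770 * 100
    = 95%


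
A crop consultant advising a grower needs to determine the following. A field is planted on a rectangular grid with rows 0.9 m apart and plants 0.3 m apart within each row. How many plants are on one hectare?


D = 10000 / (row_sp * plant_sp)
  = 10000 / (0.9 * 0.3)
  = 10000 / 0.2700
  = 37037.04 plants/ha


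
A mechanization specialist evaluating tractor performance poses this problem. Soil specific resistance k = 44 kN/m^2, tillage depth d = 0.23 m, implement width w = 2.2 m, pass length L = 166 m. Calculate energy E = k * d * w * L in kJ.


E = k * d * w * L
  = 44 * 0.23 * 2.2 * 166
  = 3695.82 kJ


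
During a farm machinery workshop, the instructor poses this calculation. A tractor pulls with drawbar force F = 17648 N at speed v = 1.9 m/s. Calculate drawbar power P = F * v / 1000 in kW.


P = F * v / 1000
  = 17648 * 1.9 / 1000
  = 33531.20 / 1000
  = 33.53 kW


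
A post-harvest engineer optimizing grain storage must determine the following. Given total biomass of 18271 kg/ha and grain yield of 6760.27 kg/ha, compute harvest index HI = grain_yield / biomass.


HI = grain_yield / biomass
   = 6760.27 / 18271
   = 0.37


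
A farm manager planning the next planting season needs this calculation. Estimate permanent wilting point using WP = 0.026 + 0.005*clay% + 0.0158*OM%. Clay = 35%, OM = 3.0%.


WP = 0.026 + 0.005*35 + 0.0158*3.0
   = 0.026 + 0.1750 + 0.0474
   = 0.2484


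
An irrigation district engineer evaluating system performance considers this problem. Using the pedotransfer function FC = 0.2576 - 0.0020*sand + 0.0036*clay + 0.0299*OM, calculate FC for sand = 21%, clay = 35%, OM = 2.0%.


FC = 0.2576 - 0.0020*21 + 0.0036*35 + 0.0299*2.0
   = 0.2576 - 0.0420 + 0.1260 + 0.0598
   = 0.4014


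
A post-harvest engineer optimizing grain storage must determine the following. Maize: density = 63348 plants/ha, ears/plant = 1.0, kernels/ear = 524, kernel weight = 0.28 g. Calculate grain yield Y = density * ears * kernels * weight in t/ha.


Y = density * ears * kernels * kw
  = 63348 * 1.0 * 524 * 0.28 g/ha
  = 9294418.56 g/ha
  = 9294.42 kg/ha = 9.29 t/ha


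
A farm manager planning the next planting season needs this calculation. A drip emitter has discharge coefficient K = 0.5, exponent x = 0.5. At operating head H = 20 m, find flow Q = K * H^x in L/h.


Q = K * H^x
  = 0.5 * 20^0.5
  = 0.5 * 4.4721
  = 2.24 L/h


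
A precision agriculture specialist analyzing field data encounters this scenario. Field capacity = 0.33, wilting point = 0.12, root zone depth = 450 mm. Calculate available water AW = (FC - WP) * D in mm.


AW = (FC - WP) * D
   = (0.33 - 0.12) * 450
   = 0.21 * 450
   = 94.50 mm


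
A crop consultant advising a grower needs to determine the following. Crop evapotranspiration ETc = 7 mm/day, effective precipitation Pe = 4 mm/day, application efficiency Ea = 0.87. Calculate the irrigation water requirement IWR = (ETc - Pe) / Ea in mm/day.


IWR = (ETc - Pe) / Ea
    = (7 - 4) / 0.87
    = 3 / 0.87
    = 3.45 mm/day


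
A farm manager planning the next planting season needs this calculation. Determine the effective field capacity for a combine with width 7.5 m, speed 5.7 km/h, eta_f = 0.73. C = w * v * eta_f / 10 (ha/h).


C = w * v * eta_f / 10
  = 7.5 * 5.7 * 0.73 / 10
  = 31.21 / 10
  = 3.12 ha/h


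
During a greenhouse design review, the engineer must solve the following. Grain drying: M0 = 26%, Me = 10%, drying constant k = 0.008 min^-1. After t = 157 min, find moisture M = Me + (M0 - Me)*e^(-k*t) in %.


M = Me + (M0 - Me) * e^(-k*t)
  = 10 + (26 - 10) * e^(-0.008*157)
  = 10 + 16 * e^(-1.256)
  = 10 + 16 * 0.28479
  = 10 + 4.5567
  = 14.56%


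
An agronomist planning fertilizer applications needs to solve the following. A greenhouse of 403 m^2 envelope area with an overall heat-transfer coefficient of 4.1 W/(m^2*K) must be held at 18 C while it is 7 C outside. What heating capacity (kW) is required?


dT = 18 - (7) = 11 K
Q = U * A * dT
  = 4.1 * 403 * 11
  = 18175.30 W = 18.18 kW


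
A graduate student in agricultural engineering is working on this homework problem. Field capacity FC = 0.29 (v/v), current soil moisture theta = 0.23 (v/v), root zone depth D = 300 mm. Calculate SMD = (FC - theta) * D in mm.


SMD = (FC - theta) * D
    = (0.29 - 0.23) * 300
    = 0.060 * 300
    = 18 mm


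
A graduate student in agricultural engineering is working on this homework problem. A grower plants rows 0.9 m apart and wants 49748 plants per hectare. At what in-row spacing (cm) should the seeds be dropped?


spacing = 10000 / (row_sp * density)
        = 10000 / (0.9 * 49748)
        = 10000 / 44773.20
        = 0.22335 m = 22.33 cm


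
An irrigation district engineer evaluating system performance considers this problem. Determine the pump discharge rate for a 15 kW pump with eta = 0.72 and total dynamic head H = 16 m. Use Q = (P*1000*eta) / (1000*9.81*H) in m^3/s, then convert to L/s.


Q = (P * 1000 * eta) / (rho * g * H)
  = (15 * 1000 * 0.72) / (1000 * 9.81 * 16)
  = 10800 / 156960
  = 0.06881 m^3/s = 68.81 L/s


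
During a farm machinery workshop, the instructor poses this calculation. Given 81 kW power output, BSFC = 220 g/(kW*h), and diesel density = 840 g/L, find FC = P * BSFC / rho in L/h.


FC = P * BSFC / rho_fuel
   = 81 * 220 / 840
   = 17820 / 840
   = 21.21 L/h


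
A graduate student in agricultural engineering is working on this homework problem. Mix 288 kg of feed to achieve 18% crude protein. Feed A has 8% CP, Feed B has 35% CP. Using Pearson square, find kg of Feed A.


parts_A = CP_b - target = 35 - 18 = 17
parts_B = target - CP_a = 18 - 8 = 10
total_parts = 17 + 10 = 27
Feed A = 288 * 17 / 27 = 181.33 kg
Feed B = 288 * 10 / 27 = 106.67 kg

181.33 kg


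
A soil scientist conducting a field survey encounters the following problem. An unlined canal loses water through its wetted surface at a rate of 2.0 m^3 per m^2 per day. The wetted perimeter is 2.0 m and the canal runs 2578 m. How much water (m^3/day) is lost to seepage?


S = C * P * L
  = 2.0 * 2.0 * 2578
  = 10312 m^3/day


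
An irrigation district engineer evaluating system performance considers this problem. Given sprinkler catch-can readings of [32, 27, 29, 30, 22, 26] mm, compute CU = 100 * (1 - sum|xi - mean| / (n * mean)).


xbar = 166 / 6 = 27.667
sum|xi - xbar| = 16
CU = 100 * (1 - 16 / (6 * 27.667))
   = 100 * (1 - 0.0964)
   = 90.36%


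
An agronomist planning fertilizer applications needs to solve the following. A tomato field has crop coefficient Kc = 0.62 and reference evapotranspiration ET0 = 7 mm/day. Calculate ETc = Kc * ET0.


ETc = Kc * ET0
    = 0.62 * 7
    = 4.34 mm/day


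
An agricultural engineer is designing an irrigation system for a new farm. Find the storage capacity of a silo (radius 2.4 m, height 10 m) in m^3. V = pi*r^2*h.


V = pi * r^2 * h
  = pi * 2.4^2 * 10
  = pi * 5.76 * 10
  = 180.96 m^3


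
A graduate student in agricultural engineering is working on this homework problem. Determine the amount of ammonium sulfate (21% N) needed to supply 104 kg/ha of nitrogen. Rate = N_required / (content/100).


Rate = N_required / (N_content / 100)
     = 104 / (21 / 100)
     = 104 / 0.21
     = 495.24 kg/ha


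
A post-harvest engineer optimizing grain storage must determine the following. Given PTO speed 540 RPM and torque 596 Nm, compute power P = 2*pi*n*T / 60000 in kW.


P = 2*pi*n*T / 60000
  = 2*pi * 540 * 596 / 60000
  = 2022180.36 / 60000
  = 33.70 kW


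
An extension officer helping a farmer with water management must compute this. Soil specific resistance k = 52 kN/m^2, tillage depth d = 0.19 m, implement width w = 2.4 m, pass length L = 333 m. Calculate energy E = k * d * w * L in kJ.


E = k * d * w * L
  = 52 * 0.19 * 2.4 * 333
  = 7896.10 kJ


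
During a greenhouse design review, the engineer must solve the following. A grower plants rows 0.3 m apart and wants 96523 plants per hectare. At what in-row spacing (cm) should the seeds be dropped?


spacing = 10000 / (row_sp * density)
        = 10000 / (0.3 * 96523)
        = 10000 / 28956.90
        = 0.34534 m = 34.53 cm


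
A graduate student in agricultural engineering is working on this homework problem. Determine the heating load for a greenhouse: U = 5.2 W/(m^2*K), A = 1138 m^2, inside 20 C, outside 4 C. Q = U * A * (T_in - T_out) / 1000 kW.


dT = 20 - (4) = 16 K
Q = U * A * dT
  = 5.2 * 1138 * 16
  = 94681.60 W = 94.68 kW


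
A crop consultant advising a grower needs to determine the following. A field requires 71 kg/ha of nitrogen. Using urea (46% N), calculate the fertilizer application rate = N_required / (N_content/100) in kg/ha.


Rate = N_required / (N_content / 100)
     = 71 / (46 / 100)
     = 71 / 0.46
     = 154.35 kg/ha


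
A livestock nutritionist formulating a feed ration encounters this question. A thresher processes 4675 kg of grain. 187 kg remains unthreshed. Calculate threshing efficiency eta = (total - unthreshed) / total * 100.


eta = (total - unthreshed) / total * 100
    = (4675 - 187) / 4675 * 100
    = 4488 / 4675 * 100
    = 96%


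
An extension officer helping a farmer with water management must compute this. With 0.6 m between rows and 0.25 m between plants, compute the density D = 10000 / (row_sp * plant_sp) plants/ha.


D = 10000 / (row_sp * plant_sp)
  = 10000 / (0.6 * 0.25)
  = 10000 / 0.1500
  = 66666.67 plants/ha


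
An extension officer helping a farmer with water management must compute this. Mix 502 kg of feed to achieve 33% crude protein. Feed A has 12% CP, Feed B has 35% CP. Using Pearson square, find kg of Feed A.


parts_A = CP_b - target = 35 - 33 = 2
parts_B = target - CP_a = 33 - 12 = 21
total_parts = 2 + 21 = 23
Feed A = 502 * 2 / 23 = 43.65 kg
Feed B = 502 * 21 / 23 = 458.35 kg

43.65 kg


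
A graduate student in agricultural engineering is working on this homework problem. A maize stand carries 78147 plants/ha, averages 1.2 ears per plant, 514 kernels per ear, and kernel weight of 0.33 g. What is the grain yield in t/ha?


Y = density * ears * kernels * kw
  = 78147 * 1.2 * 514 * 0.33 g/ha
  = 15906352.97 g/ha
  = 15906.35 kg/ha = 15.91 t/ha


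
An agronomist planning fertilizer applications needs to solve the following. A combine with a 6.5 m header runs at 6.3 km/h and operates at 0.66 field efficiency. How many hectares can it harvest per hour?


C = w * v * eta_f / 10
  = 6.5 * 6.3 * 0.66 / 10
  = 27.03 / 10
  = 2.70 ha/h


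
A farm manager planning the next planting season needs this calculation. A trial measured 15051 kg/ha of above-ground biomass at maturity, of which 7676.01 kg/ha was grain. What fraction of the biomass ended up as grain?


HI = grain_yield / biomass
   = 7676.01 / 15051
   = 0.51


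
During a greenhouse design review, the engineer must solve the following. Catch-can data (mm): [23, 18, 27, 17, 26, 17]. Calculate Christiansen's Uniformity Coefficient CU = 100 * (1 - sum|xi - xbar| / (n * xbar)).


xbar = 128 / 6 = 21.333
sum|xi - xbar| = 24
CU = 100 * (1 - 24 / (6 * 21.333))
   = 100 * (1 - 0.1875)
   = 81.25%


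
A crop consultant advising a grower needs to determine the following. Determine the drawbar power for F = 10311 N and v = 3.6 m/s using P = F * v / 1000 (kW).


P = F * v / 1000
  = 10311 * 3.6 / 1000
  = 37119.60 / 1000
  = 37.12 kW


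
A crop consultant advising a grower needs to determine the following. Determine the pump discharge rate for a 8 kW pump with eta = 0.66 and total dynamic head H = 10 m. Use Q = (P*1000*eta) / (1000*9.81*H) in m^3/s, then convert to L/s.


Q = (P * 1000 * eta) / (rho * g * H)
  = (8 * 1000 * 0.66) / (1000 * 9.81 * 10)
  = 5280 / 98100
  = 0.05382 m^3/s = 53.82 L/s


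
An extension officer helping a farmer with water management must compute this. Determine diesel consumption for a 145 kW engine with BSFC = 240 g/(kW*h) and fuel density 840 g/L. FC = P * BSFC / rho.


FC = P * BSFC / rho_fuel
   = 145 * 240 / 840
   = 34800 / 840
   = 41.43 L/h


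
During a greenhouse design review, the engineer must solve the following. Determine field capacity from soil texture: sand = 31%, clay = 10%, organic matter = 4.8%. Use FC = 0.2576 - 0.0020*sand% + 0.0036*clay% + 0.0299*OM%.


FC = 0.2576 - 0.0020*31 + 0.0036*10 + 0.0299*4.8
   = 0.2576 - 0.0620 + 0.0360 + 0.1435
   = 0.3751


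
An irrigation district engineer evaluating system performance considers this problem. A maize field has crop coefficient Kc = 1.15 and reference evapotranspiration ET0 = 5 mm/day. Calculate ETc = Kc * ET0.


ETc = Kc * ET0
    = 1.15 * 5
    = 5.75 mm/day


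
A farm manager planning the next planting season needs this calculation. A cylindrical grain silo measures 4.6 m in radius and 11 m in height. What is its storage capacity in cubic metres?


V = pi * r^2 * h
  = pi * 4.6^2 * 11
  = pi * 21.16 * 11
  = 731.24 m^3


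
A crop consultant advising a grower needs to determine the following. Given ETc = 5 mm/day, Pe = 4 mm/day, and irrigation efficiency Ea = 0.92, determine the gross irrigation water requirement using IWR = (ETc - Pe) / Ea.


IWR = (ETc - Pe) / Ea
    = (5 - 4) / 0.92
    = 1 / 0.92
    = 1.09 mm/day


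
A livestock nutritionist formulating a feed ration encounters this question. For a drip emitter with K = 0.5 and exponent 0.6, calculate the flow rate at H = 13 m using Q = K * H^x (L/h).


Q = K * H^x
  = 0.5 * 13^0.6
  = 0.5 * 4.6598
  = 2.33 L/h


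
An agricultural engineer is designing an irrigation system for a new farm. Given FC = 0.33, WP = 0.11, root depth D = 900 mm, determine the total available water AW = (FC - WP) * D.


AW = (FC - WP) * D
   = (0.33 - 0.11) * 900
   = 0.22 * 900
   = 198 mm


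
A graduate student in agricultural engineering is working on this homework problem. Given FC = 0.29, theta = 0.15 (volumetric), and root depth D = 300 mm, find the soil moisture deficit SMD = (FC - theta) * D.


SMD = (FC - theta) * D
    = (0.29 - 0.15) * 300
    = 0.140 * 300
    = 42 mm


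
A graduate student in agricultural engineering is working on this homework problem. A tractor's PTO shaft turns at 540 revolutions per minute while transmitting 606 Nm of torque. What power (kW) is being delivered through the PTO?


P = 2*pi*n*T / 60000
  = 2*pi * 540 * 606 / 60000
  = 2056109.56 / 60000
  = 34.27 kW


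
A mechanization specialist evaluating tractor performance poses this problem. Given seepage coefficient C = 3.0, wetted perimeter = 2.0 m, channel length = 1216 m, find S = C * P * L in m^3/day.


S = C * P * L
  = 3.0 * 2.0 * 1216
  = 7296 m^3/day


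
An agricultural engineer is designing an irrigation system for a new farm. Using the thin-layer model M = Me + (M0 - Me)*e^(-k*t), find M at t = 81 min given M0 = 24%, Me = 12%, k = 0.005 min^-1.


M = Me + (M0 - Me) * e^(-k*t)
  = 12 + (24 - 12) * e^(-0.005*81)
  = 12 + 12 * e^(-0.405)
  = 12 + 12 * 0.66698
  = 12 + 8.0037
  = 20.00%


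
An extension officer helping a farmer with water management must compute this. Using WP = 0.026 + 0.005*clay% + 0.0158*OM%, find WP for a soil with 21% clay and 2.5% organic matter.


WP = 0.026 + 0.005*21 + 0.0158*2.5
   = 0.026 + 0.1050 + 0.0395
   = 0.1705


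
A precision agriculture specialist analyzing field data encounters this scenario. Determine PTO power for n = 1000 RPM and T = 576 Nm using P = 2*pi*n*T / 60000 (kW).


P = 2*pi*n*T / 60000
  = 2*pi * 1000 * 576 / 60000
  = 3619114.74 / 60000
  = 60.32 kW


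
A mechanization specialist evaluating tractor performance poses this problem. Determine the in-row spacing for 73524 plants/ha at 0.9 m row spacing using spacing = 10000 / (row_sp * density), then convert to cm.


spacing = 10000 / (row_sp * density)
        = 10000 / (0.9 * 73524)
        = 10000 / 66171.60
        = 0.15112 m = 15.11 cm


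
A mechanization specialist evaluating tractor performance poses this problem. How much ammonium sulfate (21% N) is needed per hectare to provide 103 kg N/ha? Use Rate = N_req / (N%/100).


Rate = N_required / (N_content / 100)
     = 103 / (21 / 100)
     = 103 / 0.21
     = 490.48 kg/ha


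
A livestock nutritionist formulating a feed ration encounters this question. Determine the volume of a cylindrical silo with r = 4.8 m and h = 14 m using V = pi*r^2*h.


V = pi * r^2 * h
  = pi * 4.8^2 * 14
  = pi * 23.04 * 14
  = 1013.35 m^3


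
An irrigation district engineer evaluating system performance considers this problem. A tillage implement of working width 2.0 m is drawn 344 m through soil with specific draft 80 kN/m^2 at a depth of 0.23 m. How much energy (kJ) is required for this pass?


E = k * d * w * L
  = 80 * 0.23 * 2.0 * 344
  = 12659.20 kJ


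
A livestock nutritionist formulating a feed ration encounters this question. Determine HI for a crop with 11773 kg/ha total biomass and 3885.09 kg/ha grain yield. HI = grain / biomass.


HI = grain_yield / biomass
   = 3885.09 / 11773
   = 0.33


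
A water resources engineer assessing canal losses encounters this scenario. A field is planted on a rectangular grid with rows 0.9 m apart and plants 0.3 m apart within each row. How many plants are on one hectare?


D = 10000 / (row_sp * plant_sp)
  = 10000 / (0.9 * 0.3)
  = 10000 / 0.2700
  = 37037.04 plants/ha


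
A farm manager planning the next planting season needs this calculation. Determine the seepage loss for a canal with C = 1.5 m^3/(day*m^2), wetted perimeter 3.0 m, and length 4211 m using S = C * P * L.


S = C * P * L
  = 1.5 * 3.0 * 4211
  = 18949.50 m^3/day


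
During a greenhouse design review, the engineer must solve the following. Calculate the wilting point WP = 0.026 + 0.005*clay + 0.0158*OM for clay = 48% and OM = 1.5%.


WP = 0.026 + 0.005*48 + 0.0158*1.5
   = 0.026 + 0.2400 + 0.0237
   = 0.2897


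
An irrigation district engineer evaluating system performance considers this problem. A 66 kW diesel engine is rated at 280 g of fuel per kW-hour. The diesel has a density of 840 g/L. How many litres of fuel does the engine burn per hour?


FC = P * BSFC / rho_fuel
   = 66 * 280 / 840
   = 18480 / 840
   = 22 L/h


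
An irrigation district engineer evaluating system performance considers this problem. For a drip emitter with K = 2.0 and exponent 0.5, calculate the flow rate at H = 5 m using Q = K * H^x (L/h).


Q = K * H^x
  = 2.0 * 5^0.5
  = 2.0 * 2.2361
  = 4.47 L/h


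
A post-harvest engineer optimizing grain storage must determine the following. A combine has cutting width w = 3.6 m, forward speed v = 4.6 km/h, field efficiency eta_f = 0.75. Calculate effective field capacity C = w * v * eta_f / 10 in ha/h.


C = w * v * eta_f / 10
  = 3.6 * 4.6 * 0.75 / 10
  = 12.42 / 10
  = 1.24 ha/h


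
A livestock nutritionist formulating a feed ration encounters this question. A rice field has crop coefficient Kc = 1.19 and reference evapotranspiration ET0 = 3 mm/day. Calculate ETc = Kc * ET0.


ETc = Kc * ET0
    = 1.19 * 3
    = 3.57 mm/day


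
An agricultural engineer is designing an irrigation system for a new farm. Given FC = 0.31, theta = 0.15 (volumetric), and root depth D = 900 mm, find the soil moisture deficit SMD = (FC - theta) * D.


SMD = (FC - theta) * D
    = (0.31 - 0.15) * 900
    = 0.160 * 900
    = 144 mm


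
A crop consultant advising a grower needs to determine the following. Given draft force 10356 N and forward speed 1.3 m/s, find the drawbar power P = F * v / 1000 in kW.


P = F * v / 1000
  = 10356 * 1.3 / 1000
  = 13462.80 / 1000
  = 13.46 kW


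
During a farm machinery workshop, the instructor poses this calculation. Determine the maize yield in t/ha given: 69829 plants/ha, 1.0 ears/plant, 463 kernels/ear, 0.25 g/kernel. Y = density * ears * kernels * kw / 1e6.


Y = density * ears * kernels * kw
  = 69829 * 1.0 * 463 * 0.25 g/ha
  = 8082706.75 g/ha
  = 8082.71 kg/ha = 8.08 t/ha


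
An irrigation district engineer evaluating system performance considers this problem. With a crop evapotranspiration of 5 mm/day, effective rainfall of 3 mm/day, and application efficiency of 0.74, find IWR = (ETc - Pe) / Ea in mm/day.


IWR = (ETc - Pe) / Ea
    = (5 - 3) / 0.74
    = 2 / 0.74
    = 2.70 mm/day


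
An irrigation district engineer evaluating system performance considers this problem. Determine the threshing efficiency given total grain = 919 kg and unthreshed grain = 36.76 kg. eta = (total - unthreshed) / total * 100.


eta = (total - unthreshed) / total * 100
    = (919 - 36.76) / 919 * 100
    = 882.24 / 919 * 100
    = 96%


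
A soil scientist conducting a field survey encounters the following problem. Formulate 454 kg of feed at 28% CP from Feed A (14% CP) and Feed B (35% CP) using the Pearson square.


parts_A = CP_b - target = 35 - 28 = 7
parts_B = target - CP_a = 28 - 14 = 14
total_parts = 7 + 14 = 21
Feed A = 454 * 7 / 21 = 151.33 kg
Feed B = 454 * 14 / 21 = 302.67 kg

151.33 kg


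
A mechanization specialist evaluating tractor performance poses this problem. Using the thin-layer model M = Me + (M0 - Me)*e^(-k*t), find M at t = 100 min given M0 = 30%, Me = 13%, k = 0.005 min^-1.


M = Me + (M0 - Me) * e^(-k*t)
  = 13 + (30 - 13) * e^(-0.005*100)
  = 13 + 17 * e^(-0.500)
  = 13 + 17 * 0.60653
  = 13 + 10.3110
  = 23.31%


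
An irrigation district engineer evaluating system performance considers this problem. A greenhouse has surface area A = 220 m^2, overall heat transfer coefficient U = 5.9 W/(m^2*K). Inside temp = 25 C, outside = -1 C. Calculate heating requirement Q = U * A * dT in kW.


dT = 25 - (-1) = 26 K
Q = U * A * dT
  = 5.9 * 220 * 26
  = 33748 W = 33.75 kW


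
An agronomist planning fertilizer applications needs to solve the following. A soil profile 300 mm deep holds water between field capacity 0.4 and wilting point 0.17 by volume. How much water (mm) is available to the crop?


AW = (FC - WP) * D
   = (0.4 - 0.17) * 300
   = 0.23 * 300
   = 69 mm


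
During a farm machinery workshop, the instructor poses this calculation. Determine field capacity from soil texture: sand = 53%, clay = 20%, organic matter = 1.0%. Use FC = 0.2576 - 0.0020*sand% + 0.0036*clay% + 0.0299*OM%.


FC = 0.2576 - 0.0020*53 + 0.0036*20 + 0.0299*1.0
   = 0.2576 - 0.1060 + 0.0720 + 0.0299
   = 0.2535


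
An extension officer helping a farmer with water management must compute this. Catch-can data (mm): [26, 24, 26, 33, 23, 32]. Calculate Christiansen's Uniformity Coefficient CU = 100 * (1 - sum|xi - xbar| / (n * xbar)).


xbar = 164 / 6 = 27.333
sum|xi - xbar| = 20.667
CU = 100 * (1 - 20.667 / (6 * 27.333))
   = 100 * (1 - 0.1260)
   = 87.40%


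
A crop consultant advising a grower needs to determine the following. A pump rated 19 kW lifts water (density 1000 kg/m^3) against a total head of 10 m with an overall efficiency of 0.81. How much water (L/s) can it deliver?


Q = (P * 1000 * eta) / (rho * g * H)
  = (19 * 1000 * 0.81) / (1000 * 9.81 * 10)
  = 15390 / 98100
  = 0.15688 m^3/s = 156.88 L/s


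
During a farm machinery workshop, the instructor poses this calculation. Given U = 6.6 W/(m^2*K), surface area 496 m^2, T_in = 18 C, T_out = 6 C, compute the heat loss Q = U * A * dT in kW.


dT = 18 - (6) = 12 K
Q = U * A * dT
  = 6.6 * 496 * 12
  = 39283.20 W = 39.28 kW


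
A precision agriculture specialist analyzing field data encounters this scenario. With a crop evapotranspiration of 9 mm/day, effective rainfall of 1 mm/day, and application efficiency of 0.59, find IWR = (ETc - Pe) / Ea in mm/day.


IWR = (ETc - Pe) / Ea
    = (9 - 1) / 0.59
    = 8 / 0.59
    = 13.56 mm/day


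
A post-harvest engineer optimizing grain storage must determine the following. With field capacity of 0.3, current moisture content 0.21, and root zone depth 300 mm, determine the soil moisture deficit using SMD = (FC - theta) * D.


SMD = (FC - theta) * D
    = (0.3 - 0.21) * 300
    = 0.090 * 300
    = 27 mm


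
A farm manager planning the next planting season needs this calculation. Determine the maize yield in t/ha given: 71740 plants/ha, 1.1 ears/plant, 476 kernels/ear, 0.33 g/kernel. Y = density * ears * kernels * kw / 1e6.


Y = density * ears * kernels * kw
  = 71740 * 1.1 * 476 * 0.33 g/ha
  = 12395811.12 g/ha
  = 12395.81 kg/ha = 12.40 t/ha


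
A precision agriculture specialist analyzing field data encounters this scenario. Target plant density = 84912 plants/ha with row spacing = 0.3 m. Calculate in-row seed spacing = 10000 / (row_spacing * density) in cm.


spacing = 10000 / (row_sp * density)
        = 10000 / (0.3 * 84912)
        = 10000 / 25473.60
        = 0.39256 m = 39.26 cm


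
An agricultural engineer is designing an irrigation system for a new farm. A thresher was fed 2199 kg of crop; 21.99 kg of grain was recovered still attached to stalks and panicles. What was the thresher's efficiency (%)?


eta = (total - unthreshed) / total * 100
    = (2199 - 21.99) / 2199 * 100
    = 2177.01 / 2199 * 100
    = 99%


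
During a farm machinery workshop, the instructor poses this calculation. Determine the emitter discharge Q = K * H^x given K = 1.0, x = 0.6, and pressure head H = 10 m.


Q = K * H^x
  = 1.0 * 10^0.6
  = 1.0 * 3.9811
  = 3.98 L/h


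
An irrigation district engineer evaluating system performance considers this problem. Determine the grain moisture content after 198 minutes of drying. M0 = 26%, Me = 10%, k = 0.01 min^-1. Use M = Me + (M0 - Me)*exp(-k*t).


M = Me + (M0 - Me) * e^(-k*t)
  = 10 + (26 - 10) * e^(-0.01*198)
  = 10 + 16 * e^(-1.980)
  = 10 + 16 * 0.13807
  = 10 + 2.2091
  = 12.21%


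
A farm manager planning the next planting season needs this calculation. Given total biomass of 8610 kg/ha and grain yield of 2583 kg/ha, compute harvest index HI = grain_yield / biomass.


HI = grain_yield / biomass
   = 2583 / 8610
   = 0.30


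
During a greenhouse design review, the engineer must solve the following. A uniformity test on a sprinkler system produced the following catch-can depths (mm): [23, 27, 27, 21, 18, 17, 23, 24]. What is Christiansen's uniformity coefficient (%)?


xbar = 180 / 8 = 22.500
sum|xi - xbar| = 23
CU = 100 * (1 - 23 / (8 * 22.500))
   = 100 * (1 - 0.1278)
   = 87.22%


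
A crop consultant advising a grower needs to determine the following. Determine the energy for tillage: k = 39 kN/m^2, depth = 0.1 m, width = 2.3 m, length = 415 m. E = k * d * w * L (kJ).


E = k * d * w * L
  = 39 * 0.1 * 2.3 * 415
  = 3722.55 kJ


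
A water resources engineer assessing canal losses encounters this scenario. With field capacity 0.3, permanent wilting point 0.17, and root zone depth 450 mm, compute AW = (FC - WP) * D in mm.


AW = (FC - WP) * D
   = (0.3 - 0.17) * 450
   = 0.13 * 450
   = 58.50 mm


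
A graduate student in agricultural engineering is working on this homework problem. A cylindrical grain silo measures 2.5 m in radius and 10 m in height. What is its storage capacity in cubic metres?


V = pi * r^2 * h
  = pi * 2.5^2 * 10
  = pi * 6.25 * 10
  = 196.35 m^3


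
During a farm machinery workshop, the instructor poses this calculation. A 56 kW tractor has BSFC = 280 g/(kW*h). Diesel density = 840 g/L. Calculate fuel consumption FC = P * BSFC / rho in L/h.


FC = P * BSFC / rho_fuel
   = 56 * 280 / 840
   = 15680 / 840
   = 18.67 L/h


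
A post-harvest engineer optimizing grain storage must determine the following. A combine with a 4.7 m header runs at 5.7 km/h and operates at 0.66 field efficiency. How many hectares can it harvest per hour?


C = w * v * eta_f / 10
  = 4.7 * 5.7 * 0.66 / 10
  = 17.68 / 10
  = 1.77 ha/h


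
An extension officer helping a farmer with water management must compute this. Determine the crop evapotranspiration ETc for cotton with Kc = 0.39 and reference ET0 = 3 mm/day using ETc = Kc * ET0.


ETc = Kc * ET0
    = 0.39 * 3
    = 1.17 mm/day


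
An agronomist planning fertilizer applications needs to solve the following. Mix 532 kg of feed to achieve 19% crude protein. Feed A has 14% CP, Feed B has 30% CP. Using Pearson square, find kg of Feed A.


parts_A = CP_b - target = 30 - 19 = 11
parts_B = target - CP_a = 19 - 14 = 5
total_parts = 11 + 5 = 16
Feed A = 532 * 11 / 16 = 365.75 kg
Feed B = 532 * 5 / 16 = 166.25 kg

365.75 kg


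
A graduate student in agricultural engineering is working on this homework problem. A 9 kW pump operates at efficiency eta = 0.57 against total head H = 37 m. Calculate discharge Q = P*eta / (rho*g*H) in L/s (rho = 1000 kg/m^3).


Q = (P * 1000 * eta) / (rho * g * H)
  = (9 * 1000 * 0.57) / (1000 * 9.81 * 37)
  = 5130 / 362970
  = 0.01413 m^3/s = 14.13 L/s


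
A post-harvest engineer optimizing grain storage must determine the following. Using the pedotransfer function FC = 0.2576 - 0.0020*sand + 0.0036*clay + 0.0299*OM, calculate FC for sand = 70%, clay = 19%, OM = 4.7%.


FC = 0.2576 - 0.0020*70 + 0.0036*19 + 0.0299*4.7
   = 0.2576 - 0.1400 + 0.0684 + 0.1405
   = 0.3265


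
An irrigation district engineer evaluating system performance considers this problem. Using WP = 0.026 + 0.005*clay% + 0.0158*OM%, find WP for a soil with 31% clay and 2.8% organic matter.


WP = 0.026 + 0.005*31 + 0.0158*2.8
   = 0.026 + 0.1550 + 0.0442
   = 0.2252


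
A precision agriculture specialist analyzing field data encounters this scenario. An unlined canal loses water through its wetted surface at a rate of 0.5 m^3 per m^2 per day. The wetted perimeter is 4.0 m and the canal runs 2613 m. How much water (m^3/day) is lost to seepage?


S = C * P * L
  = 0.5 * 4.0 * 2613
  = 5226 m^3/day


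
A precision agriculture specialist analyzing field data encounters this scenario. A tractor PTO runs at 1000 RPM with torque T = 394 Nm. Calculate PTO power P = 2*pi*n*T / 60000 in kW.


P = 2*pi*n*T / 60000
  = 2*pi * 1000 * 394 / 60000
  = 2475575.01 / 60000
  = 41.26 kW


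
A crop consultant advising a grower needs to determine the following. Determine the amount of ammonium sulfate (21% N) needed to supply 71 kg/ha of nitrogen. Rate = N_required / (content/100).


Rate = N_required / (N_content / 100)
     = 71 / (21 / 100)
     = 71 / 0.21
     = 338.10 kg/ha


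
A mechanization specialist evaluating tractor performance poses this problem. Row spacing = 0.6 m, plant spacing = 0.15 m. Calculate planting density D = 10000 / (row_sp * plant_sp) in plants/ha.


D = 10000 / (row_sp * plant_sp)
  = 10000 / (0.6 * 0.15)
  = 10000 / 0.0900
  = 111111.11 plants/ha


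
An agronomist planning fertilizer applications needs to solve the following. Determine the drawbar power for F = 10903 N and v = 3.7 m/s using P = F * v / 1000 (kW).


P = F * v / 1000
  = 10903 * 3.7 / 1000
  = 40341.10 / 1000
  = 40.34 kW


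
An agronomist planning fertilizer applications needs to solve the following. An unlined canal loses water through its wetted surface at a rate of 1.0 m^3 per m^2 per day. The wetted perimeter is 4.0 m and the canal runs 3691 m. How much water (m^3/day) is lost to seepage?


S = C * P * L
  = 1.0 * 4.0 * 3691
  = 14764 m^3/day


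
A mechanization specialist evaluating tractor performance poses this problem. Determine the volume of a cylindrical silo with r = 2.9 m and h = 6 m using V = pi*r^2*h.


V = pi * r^2 * h
  = pi * 2.9^2 * 6
  = pi * 8.41 * 6
  = 158.52 m^3


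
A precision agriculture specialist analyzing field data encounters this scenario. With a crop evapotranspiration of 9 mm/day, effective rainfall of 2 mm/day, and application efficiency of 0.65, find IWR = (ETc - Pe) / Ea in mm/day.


IWR = (ETc - Pe) / Ea
    = (9 - 2) / 0.65
    = 7 / 0.65
    = 10.77 mm/day


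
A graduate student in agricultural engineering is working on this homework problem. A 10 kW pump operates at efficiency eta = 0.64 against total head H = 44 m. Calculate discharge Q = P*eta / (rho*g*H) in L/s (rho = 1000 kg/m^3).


Q = (P * 1000 * eta) / (rho * g * H)
  = (10 * 1000 * 0.64) / (1000 * 9.81 * 44)
  = 6400 / 431640
  = 0.01483 m^3/s = 14.83 L/s


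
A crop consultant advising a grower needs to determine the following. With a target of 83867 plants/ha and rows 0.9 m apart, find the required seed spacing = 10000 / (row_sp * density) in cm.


spacing = 10000 / (row_sp * density)
        = 10000 / (0.9 * 83867)
        = 10000 / 75480.30
        = 0.13248 m = 13.25 cm


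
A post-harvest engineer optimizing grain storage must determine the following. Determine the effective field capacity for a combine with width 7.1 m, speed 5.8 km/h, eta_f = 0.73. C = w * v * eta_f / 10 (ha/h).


C = w * v * eta_f / 10
  = 7.1 * 5.8 * 0.73 / 10
  = 30.06 / 10
  = 3.01 ha/h


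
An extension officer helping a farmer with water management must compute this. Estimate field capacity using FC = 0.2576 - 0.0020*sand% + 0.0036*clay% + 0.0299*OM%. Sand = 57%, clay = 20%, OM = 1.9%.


FC = 0.2576 - 0.0020*57 + 0.0036*20 + 0.0299*1.9
   = 0.2576 - 0.1140 + 0.0720 + 0.0568
   = 0.2724


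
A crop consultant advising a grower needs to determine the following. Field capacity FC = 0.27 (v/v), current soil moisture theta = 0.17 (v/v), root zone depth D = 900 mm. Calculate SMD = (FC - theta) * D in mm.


SMD = (FC - theta) * D
    = (0.27 - 0.17) * 900
    = 0.100 * 900
    = 90 mm


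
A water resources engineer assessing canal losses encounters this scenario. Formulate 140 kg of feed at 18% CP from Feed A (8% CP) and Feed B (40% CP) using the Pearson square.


parts_A = CP_b - target = 40 - 18 = 22
parts_B = target - CP_a = 18 - 8 = 10
total_parts = 22 + 10 = 32
Feed A = 140 * 22 / 32 = 96.25 kg
Feed B = 140 * 10 / 32 = 43.75 kg

96.25 kg


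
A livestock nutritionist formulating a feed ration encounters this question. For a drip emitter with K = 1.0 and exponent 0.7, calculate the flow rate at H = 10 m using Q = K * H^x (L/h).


Q = K * H^x
  = 1.0 * 10^0.7
  = 1.0 * 5.0119
  = 5.01 L/h


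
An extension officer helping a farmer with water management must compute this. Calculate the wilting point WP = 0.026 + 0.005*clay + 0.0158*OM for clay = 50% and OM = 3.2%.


WP = 0.026 + 0.005*50 + 0.0158*3.2
   = 0.026 + 0.2500 + 0.0506
   = 0.3266


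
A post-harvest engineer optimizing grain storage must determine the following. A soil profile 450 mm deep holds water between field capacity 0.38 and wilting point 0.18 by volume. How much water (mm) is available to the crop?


AW = (FC - WP) * D
   = (0.38 - 0.18) * 450
   = 0.20 * 450
   = 90 mm


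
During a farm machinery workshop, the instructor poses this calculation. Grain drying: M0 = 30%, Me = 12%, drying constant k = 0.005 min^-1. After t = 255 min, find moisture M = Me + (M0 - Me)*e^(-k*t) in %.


M = Me + (M0 - Me) * e^(-k*t)
  = 12 + (30 - 12) * e^(-0.005*255)
  = 12 + 18 * e^(-1.275)
  = 12 + 18 * 0.27943
  = 12 + 5.0298
  = 17.03%


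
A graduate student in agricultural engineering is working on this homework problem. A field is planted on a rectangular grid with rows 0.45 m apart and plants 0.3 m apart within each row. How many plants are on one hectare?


D = 10000 / (row_sp * plant_sp)
  = 10000 / (0.45 * 0.3)
  = 10000 / 0.1350
  = 74074.07 plants/ha


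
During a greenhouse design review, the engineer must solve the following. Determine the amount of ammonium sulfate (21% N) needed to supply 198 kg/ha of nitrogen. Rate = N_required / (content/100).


Rate = N_required / (N_content / 100)
     = 198 / (21 / 100)
     = 198 / 0.21
     = 942.86 kg/ha


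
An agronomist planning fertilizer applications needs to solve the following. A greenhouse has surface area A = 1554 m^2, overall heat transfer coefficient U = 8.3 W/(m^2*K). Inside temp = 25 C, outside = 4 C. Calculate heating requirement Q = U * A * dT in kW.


dT = 25 - (4) = 21 K
Q = U * A * dT
  = 8.3 * 1554 * 21
  = 270862.20 W = 270.86 kW


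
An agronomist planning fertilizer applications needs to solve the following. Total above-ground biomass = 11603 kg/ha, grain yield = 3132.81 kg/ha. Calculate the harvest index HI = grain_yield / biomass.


HI = grain_yield / biomass
   = 3132.81 / 11603
   = 0.27


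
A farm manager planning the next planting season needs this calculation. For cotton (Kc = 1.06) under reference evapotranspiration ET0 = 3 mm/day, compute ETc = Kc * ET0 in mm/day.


ETc = Kc * ET0
    = 1.06 * 3
    = 3.18 mm/day


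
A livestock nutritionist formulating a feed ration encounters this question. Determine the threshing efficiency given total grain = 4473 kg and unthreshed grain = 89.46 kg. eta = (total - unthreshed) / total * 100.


eta = (total - unthreshed) / total * 100
    = (4473 - 89.46) / 4473 * 100
    = 4383.54 / 4473 * 100
    = 98%
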